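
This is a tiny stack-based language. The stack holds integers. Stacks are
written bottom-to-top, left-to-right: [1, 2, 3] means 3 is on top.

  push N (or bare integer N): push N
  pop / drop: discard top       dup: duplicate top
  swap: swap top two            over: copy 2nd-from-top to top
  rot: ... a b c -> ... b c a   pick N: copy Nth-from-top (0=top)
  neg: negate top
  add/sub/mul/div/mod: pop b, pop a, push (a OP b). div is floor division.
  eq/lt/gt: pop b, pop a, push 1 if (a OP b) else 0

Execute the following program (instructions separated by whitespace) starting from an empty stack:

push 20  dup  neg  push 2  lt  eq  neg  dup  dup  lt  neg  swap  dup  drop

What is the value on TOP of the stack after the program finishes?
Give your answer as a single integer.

After 'push 20': [20]
After 'dup': [20, 20]
After 'neg': [20, -20]
After 'push 2': [20, -20, 2]
After 'lt': [20, 1]
After 'eq': [0]
After 'neg': [0]
After 'dup': [0, 0]
After 'dup': [0, 0, 0]
After 'lt': [0, 0]
After 'neg': [0, 0]
After 'swap': [0, 0]
After 'dup': [0, 0, 0]
After 'drop': [0, 0]

Answer: 0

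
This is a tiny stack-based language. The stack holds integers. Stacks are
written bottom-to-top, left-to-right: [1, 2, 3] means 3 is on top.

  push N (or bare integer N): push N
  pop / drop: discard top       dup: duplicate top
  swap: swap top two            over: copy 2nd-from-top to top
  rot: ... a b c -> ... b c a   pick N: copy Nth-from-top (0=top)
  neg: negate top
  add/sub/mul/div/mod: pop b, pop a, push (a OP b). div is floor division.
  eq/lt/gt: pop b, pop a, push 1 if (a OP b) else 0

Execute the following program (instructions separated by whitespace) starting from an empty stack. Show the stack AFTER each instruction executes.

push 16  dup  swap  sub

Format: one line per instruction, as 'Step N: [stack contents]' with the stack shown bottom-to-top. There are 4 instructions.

Step 1: [16]
Step 2: [16, 16]
Step 3: [16, 16]
Step 4: [0]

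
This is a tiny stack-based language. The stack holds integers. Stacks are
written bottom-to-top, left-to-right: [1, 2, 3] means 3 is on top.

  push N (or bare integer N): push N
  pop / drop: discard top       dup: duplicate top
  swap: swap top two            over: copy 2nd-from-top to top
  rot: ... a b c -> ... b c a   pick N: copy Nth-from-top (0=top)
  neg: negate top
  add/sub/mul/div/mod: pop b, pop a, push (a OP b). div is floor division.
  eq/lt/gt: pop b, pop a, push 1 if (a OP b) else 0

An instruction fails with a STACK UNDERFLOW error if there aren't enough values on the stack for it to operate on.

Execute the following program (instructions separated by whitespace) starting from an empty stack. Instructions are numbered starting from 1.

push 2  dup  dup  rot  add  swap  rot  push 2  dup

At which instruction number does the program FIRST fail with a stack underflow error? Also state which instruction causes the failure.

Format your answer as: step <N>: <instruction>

Step 1 ('push 2'): stack = [2], depth = 1
Step 2 ('dup'): stack = [2, 2], depth = 2
Step 3 ('dup'): stack = [2, 2, 2], depth = 3
Step 4 ('rot'): stack = [2, 2, 2], depth = 3
Step 5 ('add'): stack = [2, 4], depth = 2
Step 6 ('swap'): stack = [4, 2], depth = 2
Step 7 ('rot'): needs 3 value(s) but depth is 2 — STACK UNDERFLOW

Answer: step 7: rot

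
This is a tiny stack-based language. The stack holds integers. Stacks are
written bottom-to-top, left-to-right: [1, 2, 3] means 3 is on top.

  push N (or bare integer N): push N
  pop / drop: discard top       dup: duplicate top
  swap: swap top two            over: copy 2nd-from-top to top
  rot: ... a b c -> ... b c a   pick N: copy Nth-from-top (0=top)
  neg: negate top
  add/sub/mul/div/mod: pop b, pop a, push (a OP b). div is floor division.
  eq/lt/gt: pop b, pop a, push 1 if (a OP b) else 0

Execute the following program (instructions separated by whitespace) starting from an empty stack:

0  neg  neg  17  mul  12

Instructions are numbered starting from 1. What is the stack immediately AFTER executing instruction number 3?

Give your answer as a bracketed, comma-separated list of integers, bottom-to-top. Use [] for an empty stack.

Step 1 ('0'): [0]
Step 2 ('neg'): [0]
Step 3 ('neg'): [0]

Answer: [0]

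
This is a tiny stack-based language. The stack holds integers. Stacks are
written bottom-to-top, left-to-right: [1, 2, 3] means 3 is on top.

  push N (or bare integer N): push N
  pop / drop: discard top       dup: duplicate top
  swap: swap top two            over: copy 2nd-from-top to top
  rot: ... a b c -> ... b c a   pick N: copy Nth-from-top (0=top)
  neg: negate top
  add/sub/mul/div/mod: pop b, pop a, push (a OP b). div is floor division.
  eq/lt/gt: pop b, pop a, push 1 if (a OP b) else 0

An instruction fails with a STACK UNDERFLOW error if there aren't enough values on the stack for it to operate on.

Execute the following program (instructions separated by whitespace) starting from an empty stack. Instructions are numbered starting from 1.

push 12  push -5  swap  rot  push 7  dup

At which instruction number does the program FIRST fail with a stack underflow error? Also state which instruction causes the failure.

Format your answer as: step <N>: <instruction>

Step 1 ('push 12'): stack = [12], depth = 1
Step 2 ('push -5'): stack = [12, -5], depth = 2
Step 3 ('swap'): stack = [-5, 12], depth = 2
Step 4 ('rot'): needs 3 value(s) but depth is 2 — STACK UNDERFLOW

Answer: step 4: rot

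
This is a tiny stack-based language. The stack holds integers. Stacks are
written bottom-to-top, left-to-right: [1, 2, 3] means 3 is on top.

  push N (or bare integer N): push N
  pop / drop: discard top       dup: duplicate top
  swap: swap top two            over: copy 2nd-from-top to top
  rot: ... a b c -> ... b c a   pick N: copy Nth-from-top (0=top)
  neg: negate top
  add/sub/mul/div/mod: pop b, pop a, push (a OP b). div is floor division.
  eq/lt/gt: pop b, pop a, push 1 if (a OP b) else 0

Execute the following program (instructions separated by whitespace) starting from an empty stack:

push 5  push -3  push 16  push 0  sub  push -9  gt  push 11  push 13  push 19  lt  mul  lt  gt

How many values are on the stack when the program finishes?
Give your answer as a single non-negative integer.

After 'push 5': stack = [5] (depth 1)
After 'push -3': stack = [5, -3] (depth 2)
After 'push 16': stack = [5, -3, 16] (depth 3)
After 'push 0': stack = [5, -3, 16, 0] (depth 4)
After 'sub': stack = [5, -3, 16] (depth 3)
After 'push -9': stack = [5, -3, 16, -9] (depth 4)
After 'gt': stack = [5, -3, 1] (depth 3)
After 'push 11': stack = [5, -3, 1, 11] (depth 4)
After 'push 13': stack = [5, -3, 1, 11, 13] (depth 5)
After 'push 19': stack = [5, -3, 1, 11, 13, 19] (depth 6)
After 'lt': stack = [5, -3, 1, 11, 1] (depth 5)
After 'mul': stack = [5, -3, 1, 11] (depth 4)
After 'lt': stack = [5, -3, 1] (depth 3)
After 'gt': stack = [5, 0] (depth 2)

Answer: 2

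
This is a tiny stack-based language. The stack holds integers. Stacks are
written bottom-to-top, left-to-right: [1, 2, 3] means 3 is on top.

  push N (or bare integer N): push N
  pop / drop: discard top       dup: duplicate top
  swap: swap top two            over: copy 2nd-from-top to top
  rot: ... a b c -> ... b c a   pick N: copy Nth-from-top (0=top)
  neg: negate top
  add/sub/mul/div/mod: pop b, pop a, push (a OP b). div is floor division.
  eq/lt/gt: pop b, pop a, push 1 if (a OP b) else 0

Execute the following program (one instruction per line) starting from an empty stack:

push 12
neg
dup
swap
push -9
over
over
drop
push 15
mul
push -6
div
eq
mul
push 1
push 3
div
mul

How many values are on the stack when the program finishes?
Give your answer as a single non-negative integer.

Answer: 2

Derivation:
After 'push 12': stack = [12] (depth 1)
After 'neg': stack = [-12] (depth 1)
After 'dup': stack = [-12, -12] (depth 2)
After 'swap': stack = [-12, -12] (depth 2)
After 'push -9': stack = [-12, -12, -9] (depth 3)
After 'over': stack = [-12, -12, -9, -12] (depth 4)
After 'over': stack = [-12, -12, -9, -12, -9] (depth 5)
After 'drop': stack = [-12, -12, -9, -12] (depth 4)
After 'push 15': stack = [-12, -12, -9, -12, 15] (depth 5)
After 'mul': stack = [-12, -12, -9, -180] (depth 4)
After 'push -6': stack = [-12, -12, -9, -180, -6] (depth 5)
After 'div': stack = [-12, -12, -9, 30] (depth 4)
After 'eq': stack = [-12, -12, 0] (depth 3)
After 'mul': stack = [-12, 0] (depth 2)
After 'push 1': stack = [-12, 0, 1] (depth 3)
After 'push 3': stack = [-12, 0, 1, 3] (depth 4)
After 'div': stack = [-12, 0, 0] (depth 3)
After 'mul': stack = [-12, 0] (depth 2)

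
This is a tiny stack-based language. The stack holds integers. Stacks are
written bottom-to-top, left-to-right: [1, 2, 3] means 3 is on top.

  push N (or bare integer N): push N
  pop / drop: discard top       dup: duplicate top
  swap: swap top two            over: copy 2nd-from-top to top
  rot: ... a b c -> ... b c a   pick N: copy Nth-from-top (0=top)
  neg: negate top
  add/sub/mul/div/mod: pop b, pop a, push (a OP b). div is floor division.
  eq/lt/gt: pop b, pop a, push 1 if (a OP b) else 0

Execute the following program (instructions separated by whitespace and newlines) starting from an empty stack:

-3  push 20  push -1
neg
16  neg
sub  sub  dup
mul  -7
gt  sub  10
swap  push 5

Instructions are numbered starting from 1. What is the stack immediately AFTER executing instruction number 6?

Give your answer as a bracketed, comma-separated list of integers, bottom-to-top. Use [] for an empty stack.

Answer: [-3, 20, 1, -16]

Derivation:
Step 1 ('-3'): [-3]
Step 2 ('push 20'): [-3, 20]
Step 3 ('push -1'): [-3, 20, -1]
Step 4 ('neg'): [-3, 20, 1]
Step 5 ('16'): [-3, 20, 1, 16]
Step 6 ('neg'): [-3, 20, 1, -16]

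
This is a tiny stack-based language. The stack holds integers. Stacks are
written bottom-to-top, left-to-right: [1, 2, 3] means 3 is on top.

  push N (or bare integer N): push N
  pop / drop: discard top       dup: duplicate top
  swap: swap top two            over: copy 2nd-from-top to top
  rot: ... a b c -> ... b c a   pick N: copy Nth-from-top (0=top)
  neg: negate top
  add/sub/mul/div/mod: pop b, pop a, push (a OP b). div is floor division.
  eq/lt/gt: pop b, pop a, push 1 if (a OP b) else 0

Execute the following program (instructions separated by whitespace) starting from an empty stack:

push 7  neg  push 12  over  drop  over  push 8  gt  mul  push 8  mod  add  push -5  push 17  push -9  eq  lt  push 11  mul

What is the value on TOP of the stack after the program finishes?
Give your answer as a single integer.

Answer: 11

Derivation:
After 'push 7': [7]
After 'neg': [-7]
After 'push 12': [-7, 12]
After 'over': [-7, 12, -7]
After 'drop': [-7, 12]
After 'over': [-7, 12, -7]
After 'push 8': [-7, 12, -7, 8]
After 'gt': [-7, 12, 0]
After 'mul': [-7, 0]
After 'push 8': [-7, 0, 8]
After 'mod': [-7, 0]
After 'add': [-7]
After 'push -5': [-7, -5]
After 'push 17': [-7, -5, 17]
After 'push -9': [-7, -5, 17, -9]
After 'eq': [-7, -5, 0]
After 'lt': [-7, 1]
After 'push 11': [-7, 1, 11]
After 'mul': [-7, 11]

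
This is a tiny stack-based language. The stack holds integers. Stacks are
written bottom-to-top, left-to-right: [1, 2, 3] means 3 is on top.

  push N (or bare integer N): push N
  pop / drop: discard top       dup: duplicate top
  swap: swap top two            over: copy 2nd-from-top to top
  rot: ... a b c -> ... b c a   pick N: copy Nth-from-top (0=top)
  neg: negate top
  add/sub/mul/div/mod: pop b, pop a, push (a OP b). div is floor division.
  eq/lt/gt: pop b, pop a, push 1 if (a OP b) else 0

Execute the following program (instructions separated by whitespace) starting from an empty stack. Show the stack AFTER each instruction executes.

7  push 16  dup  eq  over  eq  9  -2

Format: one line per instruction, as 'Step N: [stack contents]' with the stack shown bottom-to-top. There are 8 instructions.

Step 1: [7]
Step 2: [7, 16]
Step 3: [7, 16, 16]
Step 4: [7, 1]
Step 5: [7, 1, 7]
Step 6: [7, 0]
Step 7: [7, 0, 9]
Step 8: [7, 0, 9, -2]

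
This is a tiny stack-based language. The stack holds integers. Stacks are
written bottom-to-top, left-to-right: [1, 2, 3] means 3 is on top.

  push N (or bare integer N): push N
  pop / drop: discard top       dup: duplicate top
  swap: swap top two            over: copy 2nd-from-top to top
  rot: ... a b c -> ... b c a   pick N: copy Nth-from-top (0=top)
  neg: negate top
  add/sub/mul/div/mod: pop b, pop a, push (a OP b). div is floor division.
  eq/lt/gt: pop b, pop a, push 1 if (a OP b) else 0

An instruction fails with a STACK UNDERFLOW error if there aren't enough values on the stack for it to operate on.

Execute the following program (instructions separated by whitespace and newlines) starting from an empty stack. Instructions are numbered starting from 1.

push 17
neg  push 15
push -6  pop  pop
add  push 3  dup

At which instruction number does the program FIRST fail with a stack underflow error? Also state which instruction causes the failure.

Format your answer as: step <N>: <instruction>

Answer: step 7: add

Derivation:
Step 1 ('push 17'): stack = [17], depth = 1
Step 2 ('neg'): stack = [-17], depth = 1
Step 3 ('push 15'): stack = [-17, 15], depth = 2
Step 4 ('push -6'): stack = [-17, 15, -6], depth = 3
Step 5 ('pop'): stack = [-17, 15], depth = 2
Step 6 ('pop'): stack = [-17], depth = 1
Step 7 ('add'): needs 2 value(s) but depth is 1 — STACK UNDERFLOW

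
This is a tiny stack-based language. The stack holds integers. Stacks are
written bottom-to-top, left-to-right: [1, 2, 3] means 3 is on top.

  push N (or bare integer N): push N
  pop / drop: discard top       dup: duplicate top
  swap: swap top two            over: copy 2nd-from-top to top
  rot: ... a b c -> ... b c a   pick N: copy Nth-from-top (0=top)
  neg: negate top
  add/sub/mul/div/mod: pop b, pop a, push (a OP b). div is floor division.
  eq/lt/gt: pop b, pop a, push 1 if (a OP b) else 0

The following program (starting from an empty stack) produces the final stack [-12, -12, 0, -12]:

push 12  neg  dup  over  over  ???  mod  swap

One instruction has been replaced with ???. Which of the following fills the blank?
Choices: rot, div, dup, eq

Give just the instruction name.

Stack before ???: [-12, -12, -12, -12]
Stack after ???:  [-12, -12, -12, -12, -12]
Checking each choice:
  rot: produces [-12, 0, -12]
  div: produces [0, -12]
  dup: MATCH
  eq: produces [0, -12]


Answer: dup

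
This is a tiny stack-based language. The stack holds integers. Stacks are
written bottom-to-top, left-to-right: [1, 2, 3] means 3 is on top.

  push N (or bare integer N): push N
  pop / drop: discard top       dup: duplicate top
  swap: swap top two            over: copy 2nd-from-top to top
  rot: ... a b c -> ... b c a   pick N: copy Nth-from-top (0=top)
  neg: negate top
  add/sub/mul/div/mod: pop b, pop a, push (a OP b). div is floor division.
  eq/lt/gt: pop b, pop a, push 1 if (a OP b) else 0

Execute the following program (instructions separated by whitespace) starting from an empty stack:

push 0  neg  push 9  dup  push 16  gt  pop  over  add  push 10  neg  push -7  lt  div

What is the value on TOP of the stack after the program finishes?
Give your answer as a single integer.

After 'push 0': [0]
After 'neg': [0]
After 'push 9': [0, 9]
After 'dup': [0, 9, 9]
After 'push 16': [0, 9, 9, 16]
After 'gt': [0, 9, 0]
After 'pop': [0, 9]
After 'over': [0, 9, 0]
After 'add': [0, 9]
After 'push 10': [0, 9, 10]
After 'neg': [0, 9, -10]
After 'push -7': [0, 9, -10, -7]
After 'lt': [0, 9, 1]
After 'div': [0, 9]

Answer: 9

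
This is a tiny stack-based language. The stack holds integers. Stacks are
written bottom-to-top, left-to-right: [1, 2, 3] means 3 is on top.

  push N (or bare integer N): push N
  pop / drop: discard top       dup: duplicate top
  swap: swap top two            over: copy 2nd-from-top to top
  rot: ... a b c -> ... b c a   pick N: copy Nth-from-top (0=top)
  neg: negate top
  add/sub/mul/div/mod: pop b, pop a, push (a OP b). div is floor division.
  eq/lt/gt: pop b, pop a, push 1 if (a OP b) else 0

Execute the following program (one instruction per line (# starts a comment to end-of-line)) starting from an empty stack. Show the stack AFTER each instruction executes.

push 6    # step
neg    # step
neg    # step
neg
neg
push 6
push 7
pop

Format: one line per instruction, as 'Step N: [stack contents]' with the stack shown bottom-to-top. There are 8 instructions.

Step 1: [6]
Step 2: [-6]
Step 3: [6]
Step 4: [-6]
Step 5: [6]
Step 6: [6, 6]
Step 7: [6, 6, 7]
Step 8: [6, 6]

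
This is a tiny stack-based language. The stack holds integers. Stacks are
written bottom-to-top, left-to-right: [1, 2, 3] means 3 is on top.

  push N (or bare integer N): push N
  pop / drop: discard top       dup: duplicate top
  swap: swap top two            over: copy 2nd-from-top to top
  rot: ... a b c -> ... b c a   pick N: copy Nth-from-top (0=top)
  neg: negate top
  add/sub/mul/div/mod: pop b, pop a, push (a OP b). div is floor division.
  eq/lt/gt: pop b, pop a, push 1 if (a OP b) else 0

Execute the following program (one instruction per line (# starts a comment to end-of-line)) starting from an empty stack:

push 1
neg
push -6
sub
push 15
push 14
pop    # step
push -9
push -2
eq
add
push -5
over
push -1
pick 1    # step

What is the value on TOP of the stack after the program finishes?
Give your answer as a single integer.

After 'push 1': [1]
After 'neg': [-1]
After 'push -6': [-1, -6]
After 'sub': [5]
After 'push 15': [5, 15]
After 'push 14': [5, 15, 14]
After 'pop': [5, 15]
After 'push -9': [5, 15, -9]
After 'push -2': [5, 15, -9, -2]
After 'eq': [5, 15, 0]
After 'add': [5, 15]
After 'push -5': [5, 15, -5]
After 'over': [5, 15, -5, 15]
After 'push -1': [5, 15, -5, 15, -1]
After 'pick 1': [5, 15, -5, 15, -1, 15]

Answer: 15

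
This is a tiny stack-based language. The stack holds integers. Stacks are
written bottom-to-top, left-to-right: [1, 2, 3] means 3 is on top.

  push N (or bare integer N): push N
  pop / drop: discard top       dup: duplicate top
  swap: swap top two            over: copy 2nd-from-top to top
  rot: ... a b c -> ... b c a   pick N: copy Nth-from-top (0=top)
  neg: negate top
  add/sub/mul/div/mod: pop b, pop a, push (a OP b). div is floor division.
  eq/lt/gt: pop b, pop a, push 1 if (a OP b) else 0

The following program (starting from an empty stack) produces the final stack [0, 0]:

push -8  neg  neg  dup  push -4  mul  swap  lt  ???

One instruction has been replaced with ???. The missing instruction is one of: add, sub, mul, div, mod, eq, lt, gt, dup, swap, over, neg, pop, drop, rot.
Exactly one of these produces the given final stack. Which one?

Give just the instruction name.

Stack before ???: [0]
Stack after ???:  [0, 0]
The instruction that transforms [0] -> [0, 0] is: dup

Answer: dup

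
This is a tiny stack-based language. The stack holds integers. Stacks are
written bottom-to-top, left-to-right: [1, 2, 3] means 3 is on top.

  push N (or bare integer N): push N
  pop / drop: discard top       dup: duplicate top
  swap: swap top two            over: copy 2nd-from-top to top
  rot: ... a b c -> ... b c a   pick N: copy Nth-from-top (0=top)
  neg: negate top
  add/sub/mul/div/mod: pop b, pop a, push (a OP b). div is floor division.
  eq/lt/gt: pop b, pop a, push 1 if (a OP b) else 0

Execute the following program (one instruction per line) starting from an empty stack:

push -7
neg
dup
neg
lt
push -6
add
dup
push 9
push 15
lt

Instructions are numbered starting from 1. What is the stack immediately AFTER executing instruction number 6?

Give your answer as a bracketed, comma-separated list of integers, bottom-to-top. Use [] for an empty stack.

Step 1 ('push -7'): [-7]
Step 2 ('neg'): [7]
Step 3 ('dup'): [7, 7]
Step 4 ('neg'): [7, -7]
Step 5 ('lt'): [0]
Step 6 ('push -6'): [0, -6]

Answer: [0, -6]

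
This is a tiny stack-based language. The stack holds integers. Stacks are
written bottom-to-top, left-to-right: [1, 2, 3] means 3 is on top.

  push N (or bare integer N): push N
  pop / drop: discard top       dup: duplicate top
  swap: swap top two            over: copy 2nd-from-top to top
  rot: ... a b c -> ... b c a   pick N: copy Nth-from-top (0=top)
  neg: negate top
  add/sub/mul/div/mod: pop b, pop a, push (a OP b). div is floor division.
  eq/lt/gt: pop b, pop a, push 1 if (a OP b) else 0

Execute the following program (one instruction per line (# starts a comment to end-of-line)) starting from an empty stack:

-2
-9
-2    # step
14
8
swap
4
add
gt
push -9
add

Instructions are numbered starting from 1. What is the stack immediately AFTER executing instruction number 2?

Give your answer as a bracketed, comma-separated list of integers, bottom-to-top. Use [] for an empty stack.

Answer: [-2, -9]

Derivation:
Step 1 ('-2'): [-2]
Step 2 ('-9'): [-2, -9]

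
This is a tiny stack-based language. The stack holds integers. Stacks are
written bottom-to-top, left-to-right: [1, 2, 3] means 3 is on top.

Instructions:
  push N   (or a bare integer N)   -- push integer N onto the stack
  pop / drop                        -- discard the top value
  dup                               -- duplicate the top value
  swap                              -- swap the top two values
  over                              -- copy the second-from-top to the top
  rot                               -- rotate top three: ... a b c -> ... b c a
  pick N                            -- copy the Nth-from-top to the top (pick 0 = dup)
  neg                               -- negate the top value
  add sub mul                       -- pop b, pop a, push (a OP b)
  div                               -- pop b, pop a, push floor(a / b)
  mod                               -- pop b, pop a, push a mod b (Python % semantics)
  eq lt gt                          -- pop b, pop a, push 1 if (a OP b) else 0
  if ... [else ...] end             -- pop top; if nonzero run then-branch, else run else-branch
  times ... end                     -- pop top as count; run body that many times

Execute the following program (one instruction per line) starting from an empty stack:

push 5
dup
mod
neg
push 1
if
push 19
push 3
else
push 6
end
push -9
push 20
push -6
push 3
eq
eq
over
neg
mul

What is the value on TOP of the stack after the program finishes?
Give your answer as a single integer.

Answer: 0

Derivation:
After 'push 5': [5]
After 'dup': [5, 5]
After 'mod': [0]
After 'neg': [0]
After 'push 1': [0, 1]
After 'if': [0]
After 'push 19': [0, 19]
After 'push 3': [0, 19, 3]
After 'push -9': [0, 19, 3, -9]
After 'push 20': [0, 19, 3, -9, 20]
After 'push -6': [0, 19, 3, -9, 20, -6]
After 'push 3': [0, 19, 3, -9, 20, -6, 3]
After 'eq': [0, 19, 3, -9, 20, 0]
After 'eq': [0, 19, 3, -9, 0]
After 'over': [0, 19, 3, -9, 0, -9]
After 'neg': [0, 19, 3, -9, 0, 9]
After 'mul': [0, 19, 3, -9, 0]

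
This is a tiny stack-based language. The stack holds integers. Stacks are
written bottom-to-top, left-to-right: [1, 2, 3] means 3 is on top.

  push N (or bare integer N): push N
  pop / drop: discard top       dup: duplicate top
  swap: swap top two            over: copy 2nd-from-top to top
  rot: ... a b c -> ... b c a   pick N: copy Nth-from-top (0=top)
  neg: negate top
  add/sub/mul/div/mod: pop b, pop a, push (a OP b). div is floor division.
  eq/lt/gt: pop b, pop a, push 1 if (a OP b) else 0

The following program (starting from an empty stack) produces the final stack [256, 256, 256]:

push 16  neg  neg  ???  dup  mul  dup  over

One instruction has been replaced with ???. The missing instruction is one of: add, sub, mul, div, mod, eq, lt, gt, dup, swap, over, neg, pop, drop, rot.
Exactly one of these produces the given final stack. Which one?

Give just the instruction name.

Stack before ???: [16]
Stack after ???:  [-16]
The instruction that transforms [16] -> [-16] is: neg

Answer: neg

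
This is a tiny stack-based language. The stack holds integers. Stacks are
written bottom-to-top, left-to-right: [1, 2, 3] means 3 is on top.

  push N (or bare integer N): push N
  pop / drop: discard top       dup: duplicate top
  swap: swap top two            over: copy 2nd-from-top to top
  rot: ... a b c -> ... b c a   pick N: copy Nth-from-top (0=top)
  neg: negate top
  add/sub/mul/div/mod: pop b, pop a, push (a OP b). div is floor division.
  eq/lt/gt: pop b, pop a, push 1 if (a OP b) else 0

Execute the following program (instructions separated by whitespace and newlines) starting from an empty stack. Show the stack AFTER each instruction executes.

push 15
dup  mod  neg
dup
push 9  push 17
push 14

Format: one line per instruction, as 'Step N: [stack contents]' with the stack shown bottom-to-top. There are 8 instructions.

Step 1: [15]
Step 2: [15, 15]
Step 3: [0]
Step 4: [0]
Step 5: [0, 0]
Step 6: [0, 0, 9]
Step 7: [0, 0, 9, 17]
Step 8: [0, 0, 9, 17, 14]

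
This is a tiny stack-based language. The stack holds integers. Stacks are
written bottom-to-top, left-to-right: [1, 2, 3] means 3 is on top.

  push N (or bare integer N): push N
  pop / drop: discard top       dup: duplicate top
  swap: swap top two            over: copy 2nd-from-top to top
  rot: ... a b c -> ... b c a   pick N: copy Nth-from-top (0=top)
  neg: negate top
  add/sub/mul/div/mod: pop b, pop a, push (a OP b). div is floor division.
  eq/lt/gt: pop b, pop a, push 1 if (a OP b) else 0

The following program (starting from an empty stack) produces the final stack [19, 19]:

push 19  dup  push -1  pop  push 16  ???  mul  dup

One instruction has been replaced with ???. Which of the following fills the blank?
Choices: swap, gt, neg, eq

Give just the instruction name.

Stack before ???: [19, 19, 16]
Stack after ???:  [19, 1]
Checking each choice:
  swap: produces [19, 304, 304]
  gt: MATCH
  neg: produces [19, -304, -304]
  eq: produces [0, 0]


Answer: gt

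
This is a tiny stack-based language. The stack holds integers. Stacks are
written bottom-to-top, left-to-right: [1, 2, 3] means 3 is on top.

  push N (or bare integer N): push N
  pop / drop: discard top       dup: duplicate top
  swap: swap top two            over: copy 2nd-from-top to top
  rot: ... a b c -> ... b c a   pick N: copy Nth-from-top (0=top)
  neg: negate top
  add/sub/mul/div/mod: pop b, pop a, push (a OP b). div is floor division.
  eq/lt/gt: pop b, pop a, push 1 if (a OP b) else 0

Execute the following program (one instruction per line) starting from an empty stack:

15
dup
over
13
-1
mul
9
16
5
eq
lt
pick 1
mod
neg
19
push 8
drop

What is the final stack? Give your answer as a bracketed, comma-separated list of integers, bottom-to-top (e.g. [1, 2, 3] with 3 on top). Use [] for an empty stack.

Answer: [15, 15, 15, -13, 0, 19]

Derivation:
After 'push 15': [15]
After 'dup': [15, 15]
After 'over': [15, 15, 15]
After 'push 13': [15, 15, 15, 13]
After 'push -1': [15, 15, 15, 13, -1]
After 'mul': [15, 15, 15, -13]
After 'push 9': [15, 15, 15, -13, 9]
After 'push 16': [15, 15, 15, -13, 9, 16]
After 'push 5': [15, 15, 15, -13, 9, 16, 5]
After 'eq': [15, 15, 15, -13, 9, 0]
After 'lt': [15, 15, 15, -13, 0]
After 'pick 1': [15, 15, 15, -13, 0, -13]
After 'mod': [15, 15, 15, -13, 0]
After 'neg': [15, 15, 15, -13, 0]
After 'push 19': [15, 15, 15, -13, 0, 19]
After 'push 8': [15, 15, 15, -13, 0, 19, 8]
After 'drop': [15, 15, 15, -13, 0, 19]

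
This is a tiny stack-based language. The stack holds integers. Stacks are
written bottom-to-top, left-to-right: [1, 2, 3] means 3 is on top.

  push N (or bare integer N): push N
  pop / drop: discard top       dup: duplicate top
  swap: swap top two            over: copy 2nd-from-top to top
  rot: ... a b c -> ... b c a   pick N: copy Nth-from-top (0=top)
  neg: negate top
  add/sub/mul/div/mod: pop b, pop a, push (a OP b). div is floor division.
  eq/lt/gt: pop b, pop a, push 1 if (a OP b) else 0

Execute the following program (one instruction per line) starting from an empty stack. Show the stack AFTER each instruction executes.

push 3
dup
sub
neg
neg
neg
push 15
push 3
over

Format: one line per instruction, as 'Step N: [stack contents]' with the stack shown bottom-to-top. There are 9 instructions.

Step 1: [3]
Step 2: [3, 3]
Step 3: [0]
Step 4: [0]
Step 5: [0]
Step 6: [0]
Step 7: [0, 15]
Step 8: [0, 15, 3]
Step 9: [0, 15, 3, 15]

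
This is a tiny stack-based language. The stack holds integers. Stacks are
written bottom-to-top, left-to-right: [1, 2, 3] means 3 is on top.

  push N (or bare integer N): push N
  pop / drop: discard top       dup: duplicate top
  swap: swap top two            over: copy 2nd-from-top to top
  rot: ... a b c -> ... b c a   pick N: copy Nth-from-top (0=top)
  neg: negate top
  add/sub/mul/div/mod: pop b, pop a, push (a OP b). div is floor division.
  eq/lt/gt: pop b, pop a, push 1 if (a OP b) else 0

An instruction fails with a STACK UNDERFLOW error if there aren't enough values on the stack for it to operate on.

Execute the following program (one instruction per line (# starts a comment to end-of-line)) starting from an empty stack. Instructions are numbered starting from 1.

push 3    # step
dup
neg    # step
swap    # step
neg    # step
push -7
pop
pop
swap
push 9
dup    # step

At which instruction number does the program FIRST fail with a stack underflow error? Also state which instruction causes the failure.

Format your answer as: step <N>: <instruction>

Answer: step 9: swap

Derivation:
Step 1 ('push 3'): stack = [3], depth = 1
Step 2 ('dup'): stack = [3, 3], depth = 2
Step 3 ('neg'): stack = [3, -3], depth = 2
Step 4 ('swap'): stack = [-3, 3], depth = 2
Step 5 ('neg'): stack = [-3, -3], depth = 2
Step 6 ('push -7'): stack = [-3, -3, -7], depth = 3
Step 7 ('pop'): stack = [-3, -3], depth = 2
Step 8 ('pop'): stack = [-3], depth = 1
Step 9 ('swap'): needs 2 value(s) but depth is 1 — STACK UNDERFLOW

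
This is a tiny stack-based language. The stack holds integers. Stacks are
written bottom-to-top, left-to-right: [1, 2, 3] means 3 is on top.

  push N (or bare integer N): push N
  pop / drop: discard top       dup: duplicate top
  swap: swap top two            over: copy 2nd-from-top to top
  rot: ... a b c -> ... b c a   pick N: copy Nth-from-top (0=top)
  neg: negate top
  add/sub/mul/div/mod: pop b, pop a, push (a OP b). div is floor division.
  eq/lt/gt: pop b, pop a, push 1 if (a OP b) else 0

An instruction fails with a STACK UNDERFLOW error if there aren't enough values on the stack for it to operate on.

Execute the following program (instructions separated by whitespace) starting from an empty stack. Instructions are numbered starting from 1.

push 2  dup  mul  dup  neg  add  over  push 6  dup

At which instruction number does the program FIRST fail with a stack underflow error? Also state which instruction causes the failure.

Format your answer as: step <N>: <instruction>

Answer: step 7: over

Derivation:
Step 1 ('push 2'): stack = [2], depth = 1
Step 2 ('dup'): stack = [2, 2], depth = 2
Step 3 ('mul'): stack = [4], depth = 1
Step 4 ('dup'): stack = [4, 4], depth = 2
Step 5 ('neg'): stack = [4, -4], depth = 2
Step 6 ('add'): stack = [0], depth = 1
Step 7 ('over'): needs 2 value(s) but depth is 1 — STACK UNDERFLOW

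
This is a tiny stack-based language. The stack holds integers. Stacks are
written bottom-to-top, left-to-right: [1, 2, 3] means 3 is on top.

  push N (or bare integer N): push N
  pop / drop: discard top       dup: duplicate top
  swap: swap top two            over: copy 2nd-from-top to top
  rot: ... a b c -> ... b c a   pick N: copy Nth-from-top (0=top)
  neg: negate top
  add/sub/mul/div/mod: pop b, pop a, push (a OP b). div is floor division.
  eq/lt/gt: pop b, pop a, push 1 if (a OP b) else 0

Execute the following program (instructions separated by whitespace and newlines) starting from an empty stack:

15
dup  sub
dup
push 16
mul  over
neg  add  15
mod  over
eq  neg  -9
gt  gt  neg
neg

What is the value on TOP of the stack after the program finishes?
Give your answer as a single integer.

Answer: 0

Derivation:
After 'push 15': [15]
After 'dup': [15, 15]
After 'sub': [0]
After 'dup': [0, 0]
After 'push 16': [0, 0, 16]
After 'mul': [0, 0]
After 'over': [0, 0, 0]
After 'neg': [0, 0, 0]
After 'add': [0, 0]
After 'push 15': [0, 0, 15]
After 'mod': [0, 0]
After 'over': [0, 0, 0]
After 'eq': [0, 1]
After 'neg': [0, -1]
After 'push -9': [0, -1, -9]
After 'gt': [0, 1]
After 'gt': [0]
After 'neg': [0]
After 'neg': [0]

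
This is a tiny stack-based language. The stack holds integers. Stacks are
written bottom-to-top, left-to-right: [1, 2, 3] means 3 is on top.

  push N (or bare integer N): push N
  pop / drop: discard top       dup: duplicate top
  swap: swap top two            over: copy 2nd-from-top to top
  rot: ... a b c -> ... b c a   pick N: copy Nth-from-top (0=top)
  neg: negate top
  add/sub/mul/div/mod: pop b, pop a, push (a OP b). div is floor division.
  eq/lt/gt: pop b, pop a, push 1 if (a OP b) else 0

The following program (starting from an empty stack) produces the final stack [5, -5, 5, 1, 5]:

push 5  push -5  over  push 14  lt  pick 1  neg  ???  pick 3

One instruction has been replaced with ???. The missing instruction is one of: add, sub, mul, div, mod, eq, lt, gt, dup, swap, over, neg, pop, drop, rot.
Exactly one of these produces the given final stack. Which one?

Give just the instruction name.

Stack before ???: [5, -5, 1, 5]
Stack after ???:  [5, -5, 5, 1]
The instruction that transforms [5, -5, 1, 5] -> [5, -5, 5, 1] is: swap

Answer: swap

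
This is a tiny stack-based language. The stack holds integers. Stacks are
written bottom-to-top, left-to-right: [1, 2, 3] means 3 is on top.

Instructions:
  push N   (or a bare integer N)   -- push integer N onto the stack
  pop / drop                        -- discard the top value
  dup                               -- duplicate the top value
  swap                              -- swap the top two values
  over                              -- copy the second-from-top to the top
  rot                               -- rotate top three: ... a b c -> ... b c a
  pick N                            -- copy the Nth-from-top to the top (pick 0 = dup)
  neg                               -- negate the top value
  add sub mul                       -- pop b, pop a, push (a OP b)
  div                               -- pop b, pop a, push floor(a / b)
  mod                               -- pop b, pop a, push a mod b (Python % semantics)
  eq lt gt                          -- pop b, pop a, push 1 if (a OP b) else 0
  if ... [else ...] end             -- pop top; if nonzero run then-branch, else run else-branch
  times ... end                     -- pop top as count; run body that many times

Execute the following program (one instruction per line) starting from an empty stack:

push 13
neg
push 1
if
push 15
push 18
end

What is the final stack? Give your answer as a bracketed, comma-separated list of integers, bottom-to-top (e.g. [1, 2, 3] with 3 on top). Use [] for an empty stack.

Answer: [-13, 15, 18]

Derivation:
After 'push 13': [13]
After 'neg': [-13]
After 'push 1': [-13, 1]
After 'if': [-13]
After 'push 15': [-13, 15]
After 'push 18': [-13, 15, 18]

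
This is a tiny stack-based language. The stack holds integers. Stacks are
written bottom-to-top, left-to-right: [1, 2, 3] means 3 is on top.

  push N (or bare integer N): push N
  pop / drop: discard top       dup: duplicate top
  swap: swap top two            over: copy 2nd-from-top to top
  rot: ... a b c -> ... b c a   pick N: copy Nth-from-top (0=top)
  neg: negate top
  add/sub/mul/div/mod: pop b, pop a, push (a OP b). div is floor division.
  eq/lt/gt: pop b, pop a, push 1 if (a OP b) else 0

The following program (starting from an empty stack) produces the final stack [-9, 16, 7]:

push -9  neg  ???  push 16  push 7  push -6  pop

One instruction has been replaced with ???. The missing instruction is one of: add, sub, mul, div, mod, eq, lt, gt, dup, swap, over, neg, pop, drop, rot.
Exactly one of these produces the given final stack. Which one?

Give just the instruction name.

Stack before ???: [9]
Stack after ???:  [-9]
The instruction that transforms [9] -> [-9] is: neg

Answer: neg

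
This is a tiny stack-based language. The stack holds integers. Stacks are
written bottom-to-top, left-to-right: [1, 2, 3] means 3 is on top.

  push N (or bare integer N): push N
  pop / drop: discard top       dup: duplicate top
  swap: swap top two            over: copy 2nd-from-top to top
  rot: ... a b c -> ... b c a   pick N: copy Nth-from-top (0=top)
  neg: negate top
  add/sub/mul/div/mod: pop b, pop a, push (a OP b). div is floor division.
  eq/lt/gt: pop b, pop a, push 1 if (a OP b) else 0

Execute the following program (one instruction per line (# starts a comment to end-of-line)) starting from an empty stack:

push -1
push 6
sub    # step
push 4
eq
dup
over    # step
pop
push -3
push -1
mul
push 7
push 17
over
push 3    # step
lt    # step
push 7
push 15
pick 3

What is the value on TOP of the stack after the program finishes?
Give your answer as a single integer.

After 'push -1': [-1]
After 'push 6': [-1, 6]
After 'sub': [-7]
After 'push 4': [-7, 4]
After 'eq': [0]
After 'dup': [0, 0]
After 'over': [0, 0, 0]
After 'pop': [0, 0]
After 'push -3': [0, 0, -3]
After 'push -1': [0, 0, -3, -1]
After 'mul': [0, 0, 3]
After 'push 7': [0, 0, 3, 7]
After 'push 17': [0, 0, 3, 7, 17]
After 'over': [0, 0, 3, 7, 17, 7]
After 'push 3': [0, 0, 3, 7, 17, 7, 3]
After 'lt': [0, 0, 3, 7, 17, 0]
After 'push 7': [0, 0, 3, 7, 17, 0, 7]
After 'push 15': [0, 0, 3, 7, 17, 0, 7, 15]
After 'pick 3': [0, 0, 3, 7, 17, 0, 7, 15, 17]

Answer: 17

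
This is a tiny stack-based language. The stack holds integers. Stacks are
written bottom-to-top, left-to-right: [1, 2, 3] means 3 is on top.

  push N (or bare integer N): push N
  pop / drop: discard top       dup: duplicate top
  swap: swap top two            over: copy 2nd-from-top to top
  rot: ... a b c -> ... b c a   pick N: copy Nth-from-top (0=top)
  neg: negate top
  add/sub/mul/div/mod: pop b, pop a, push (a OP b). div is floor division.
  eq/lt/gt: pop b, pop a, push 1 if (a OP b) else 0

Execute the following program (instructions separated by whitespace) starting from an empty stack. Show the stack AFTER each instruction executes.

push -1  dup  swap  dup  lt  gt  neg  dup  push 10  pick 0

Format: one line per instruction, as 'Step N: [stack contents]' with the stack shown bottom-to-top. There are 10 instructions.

Step 1: [-1]
Step 2: [-1, -1]
Step 3: [-1, -1]
Step 4: [-1, -1, -1]
Step 5: [-1, 0]
Step 6: [0]
Step 7: [0]
Step 8: [0, 0]
Step 9: [0, 0, 10]
Step 10: [0, 0, 10, 10]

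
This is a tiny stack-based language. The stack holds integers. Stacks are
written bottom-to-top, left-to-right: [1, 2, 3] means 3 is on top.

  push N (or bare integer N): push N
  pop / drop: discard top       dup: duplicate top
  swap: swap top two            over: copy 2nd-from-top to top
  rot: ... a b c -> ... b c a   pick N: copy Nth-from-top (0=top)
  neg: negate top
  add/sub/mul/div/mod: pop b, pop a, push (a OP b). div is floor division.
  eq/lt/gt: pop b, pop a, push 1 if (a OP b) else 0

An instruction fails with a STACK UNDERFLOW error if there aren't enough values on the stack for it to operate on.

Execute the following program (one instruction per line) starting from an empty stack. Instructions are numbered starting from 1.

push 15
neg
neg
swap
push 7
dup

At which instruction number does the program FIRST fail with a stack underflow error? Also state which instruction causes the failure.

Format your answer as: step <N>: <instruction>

Answer: step 4: swap

Derivation:
Step 1 ('push 15'): stack = [15], depth = 1
Step 2 ('neg'): stack = [-15], depth = 1
Step 3 ('neg'): stack = [15], depth = 1
Step 4 ('swap'): needs 2 value(s) but depth is 1 — STACK UNDERFLOW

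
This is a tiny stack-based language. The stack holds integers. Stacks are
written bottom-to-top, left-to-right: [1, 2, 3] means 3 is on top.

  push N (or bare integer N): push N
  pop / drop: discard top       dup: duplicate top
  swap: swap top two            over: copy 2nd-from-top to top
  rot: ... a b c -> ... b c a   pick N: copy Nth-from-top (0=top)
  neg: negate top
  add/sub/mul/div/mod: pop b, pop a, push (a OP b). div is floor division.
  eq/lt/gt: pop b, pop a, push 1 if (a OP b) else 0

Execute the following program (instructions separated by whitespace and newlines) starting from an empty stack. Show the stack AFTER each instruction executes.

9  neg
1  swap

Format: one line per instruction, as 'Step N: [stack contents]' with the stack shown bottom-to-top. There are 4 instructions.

Step 1: [9]
Step 2: [-9]
Step 3: [-9, 1]
Step 4: [1, -9]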